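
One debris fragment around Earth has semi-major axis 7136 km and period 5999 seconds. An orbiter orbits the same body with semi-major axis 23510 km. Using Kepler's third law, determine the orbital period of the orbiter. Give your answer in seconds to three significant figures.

T₂ ≈ 35900 seconds

Kepler's third law: T² ∝ a³, so T₂ = T₁ (a₂/a₁)^(3/2).
a₂/a₁ = 3.295, (a₂/a₁)^(3/2) = 5.980.
T₂ = 5999 × 5.980 = 35870 seconds.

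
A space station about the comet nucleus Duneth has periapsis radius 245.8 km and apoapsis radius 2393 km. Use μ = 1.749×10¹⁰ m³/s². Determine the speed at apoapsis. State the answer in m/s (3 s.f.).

v ≈ 36.9 m/s

Semi-major axis a = (r_p + r_a)/2 = 1319.4 km = 1.319×10⁶ m.
Vis-viva: v² = μ(2/r − 1/a) = 1.749×10¹⁰ × (8.358×10⁻⁷ − 7.579×10⁻⁷) = 1.362×10³ m²/s².
v = 36.90 m/s.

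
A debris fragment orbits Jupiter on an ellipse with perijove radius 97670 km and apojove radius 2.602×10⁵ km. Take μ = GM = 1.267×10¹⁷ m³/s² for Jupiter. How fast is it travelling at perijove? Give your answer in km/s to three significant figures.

v ≈ 43.4 km/s

Semi-major axis a = (r_p + r_a)/2 = 1.7894×10⁵ km = 1.789×10⁸ m.
Vis-viva: v² = μ(2/r − 1/a) = 1.267×10¹⁷ × (2.048×10⁻⁸ − 5.589×10⁻⁹) = 1.886×10⁹ m²/s².
v = 43430 m/s = 43.43 km/s.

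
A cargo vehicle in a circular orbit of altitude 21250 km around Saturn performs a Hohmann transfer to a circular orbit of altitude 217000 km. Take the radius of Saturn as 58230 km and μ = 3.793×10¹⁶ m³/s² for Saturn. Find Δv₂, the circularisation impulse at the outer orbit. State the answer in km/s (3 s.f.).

Δv ≈ 3.88 km/s

r₁ = 58230 + 21250 = 79480 km = 7.9480×10⁷ m.
r₂ = 58230 + 217000 = 275230 km = 2.7523×10⁸ m.
Transfer ellipse a_t = (r₁ + r₂)/2 = 1.774×10⁸ m.
At r₁: circular v_c1 = √(μ/r₁) = 21850 m/s; transfer-perikrone v_p = √[μ(2/r₁ − 1/a_t)] = 27210 m/s.
At r₂: circular v_c2 = √(μ/r₂) = 11740 m/s; transfer-apokrone v_a = √[μ(2/r₂ − 1/a_t)] = 7859 m/s.
Δv₂ = v_c2 − v_a = 3881 m/s.
= 3.881 km/s.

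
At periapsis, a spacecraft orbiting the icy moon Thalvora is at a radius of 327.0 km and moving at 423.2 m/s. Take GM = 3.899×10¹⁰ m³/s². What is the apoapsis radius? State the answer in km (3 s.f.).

r_p = 3.270×10⁵ m.
Specific energy ε = v²/2 − μ/r = -2.969×10⁴ J/kg, so a = −μ/(2ε) = 6.567×10⁵ m.
The apsides satisfy r_p + r_a = 2a, so the apoapsis radius is 2a − r_p = 9.864×10⁵ m = 986.40 km.

apoapsis radius ≈ 986 km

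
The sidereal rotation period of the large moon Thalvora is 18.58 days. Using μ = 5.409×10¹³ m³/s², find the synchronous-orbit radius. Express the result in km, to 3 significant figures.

T = 18.58 days = 1.605×10⁶ s.
A synchronous orbit has period T, so by Kepler's third law a = (μT²/4π²)^(1/3).
μT²/4π² = 5.409×10¹³ × (1.605×10⁶)² / 39.48 = 3.531×10²⁴ m³.
a = 1.523×10⁸ m = 1.5227×10⁵ km.

r_sync ≈ 1.52×10⁵ km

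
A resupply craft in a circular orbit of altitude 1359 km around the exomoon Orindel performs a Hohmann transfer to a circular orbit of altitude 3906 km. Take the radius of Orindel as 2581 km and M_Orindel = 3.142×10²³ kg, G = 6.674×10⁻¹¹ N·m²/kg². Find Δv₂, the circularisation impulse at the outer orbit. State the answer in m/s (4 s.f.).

μ = GM = 6.674×10⁻¹¹ × 3.142×10²³ = 2.097×10¹³ m³/s².
r₁ = 2581 + 1359 = 3940.0 km = 3.9400×10⁶ m.
r₂ = 2581 + 3906 = 6487.0 km = 6.4870×10⁶ m.
Transfer ellipse a_t = (r₁ + r₂)/2 = 5.214×10⁶ m.
At r₁: circular v_c1 = √(μ/r₁) = 2307 m/s; transfer-periapsis v_p = √[μ(2/r₁ − 1/a_t)] = 2573 m/s.
At r₂: circular v_c2 = √(μ/r₂) = 1798 m/s; transfer-apoapsis v_a = √[μ(2/r₂ − 1/a_t)] = 1563 m/s.
Δv₂ = v_c2 − v_a = 234.9 m/s.

Δv ≈ 234.9 m/s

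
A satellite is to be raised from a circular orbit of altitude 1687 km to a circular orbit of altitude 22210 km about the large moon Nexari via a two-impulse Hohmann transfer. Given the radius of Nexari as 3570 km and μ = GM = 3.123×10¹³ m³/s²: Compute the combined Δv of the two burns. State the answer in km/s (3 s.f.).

r₁ = 3570 + 1687 = 5257.0 km = 5.2570×10⁶ m.
r₂ = 3570 + 22210 = 25780 km = 2.5780×10⁷ m.
Transfer ellipse a_t = (r₁ + r₂)/2 = 1.552×10⁷ m.
At r₁: circular v_c1 = √(μ/r₁) = 2437 m/s; transfer-periapsis v_p = √[μ(2/r₁ − 1/a_t)] = 3141 m/s.
Δv₁ = v_p − v_c1 = 704.1 m/s.
At r₂: circular v_c2 = √(μ/r₂) = 1101 m/s; transfer-apoapsis v_a = √[μ(2/r₂ − 1/a_t)] = 640.6 m/s.
Δv₂ = v_c2 − v_a = 460.0 m/s.
Total Δv = Δv₁ + Δv₂ = 1164 m/s = 1.164 km/s.

Δv_total ≈ 1.16 km/s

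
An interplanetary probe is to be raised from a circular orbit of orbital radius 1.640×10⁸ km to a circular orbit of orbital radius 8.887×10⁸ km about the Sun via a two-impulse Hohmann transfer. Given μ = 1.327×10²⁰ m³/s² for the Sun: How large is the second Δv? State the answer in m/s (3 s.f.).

r₁ = 1.640×10⁸ km = 1.640×10¹¹ m.
r₂ = 8.887×10⁸ km = 8.887×10¹¹ m.
Transfer ellipse a_t = (r₁ + r₂)/2 = 5.264×10¹¹ m.
At r₁: circular v_c1 = √(μ/r₁) = 28450 m/s; transfer-perihelion v_p = √[μ(2/r₁ − 1/a_t)] = 36960 m/s.
At r₂: circular v_c2 = √(μ/r₂) = 12220 m/s; transfer-aphelion v_a = √[μ(2/r₂ − 1/a_t)] = 6821 m/s.
Δv₂ = v_c2 − v_a = 5399 m/s.

Δv ≈ 5400 m/s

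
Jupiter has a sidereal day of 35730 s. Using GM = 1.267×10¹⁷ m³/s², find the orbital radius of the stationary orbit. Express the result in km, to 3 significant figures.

A synchronous orbit has period T, so by Kepler's third law a = (μT²/4π²)^(1/3).
μT²/4π² = 1.267×10¹⁷ × (3.573×10⁴)² / 39.48 = 4.097×10²⁴ m³.
a = 1.600×10⁸ m = 1.6002×10⁵ km.

r_sync ≈ 1.60×10⁵ km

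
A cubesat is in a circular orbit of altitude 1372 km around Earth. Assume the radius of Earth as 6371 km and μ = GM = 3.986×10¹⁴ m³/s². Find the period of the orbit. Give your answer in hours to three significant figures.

r = 6371 + 1372 = 7743.0 km = 7.7430×10⁶ m.
Kepler's third law: T = 2π√(r³/μ) = 2π√((7.743×10⁶)³ / 3.986×10¹⁴).
r³/μ = 1.165×10⁶ s², so T = 2π × 1.079×10³ = 6.781×10³ s.
Converting: 6.781×10³ s ÷ 3600 = 1.884 hours.

T ≈ 1.88 hours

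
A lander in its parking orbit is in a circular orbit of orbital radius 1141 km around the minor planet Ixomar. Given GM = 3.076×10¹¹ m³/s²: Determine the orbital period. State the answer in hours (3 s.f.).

T ≈ 3.84 hours

r = 1141 km = 1.141×10⁶ m.
Kepler's third law: T = 2π√(r³/μ) = 2π√((1.141×10⁶)³ / 3.076×10¹¹).
r³/μ = 4.829×10⁶ s², so T = 2π × 2.198×10³ = 1.381×10⁴ s.
Converting: 1.381×10⁴ s ÷ 3600 = 3.835 hours.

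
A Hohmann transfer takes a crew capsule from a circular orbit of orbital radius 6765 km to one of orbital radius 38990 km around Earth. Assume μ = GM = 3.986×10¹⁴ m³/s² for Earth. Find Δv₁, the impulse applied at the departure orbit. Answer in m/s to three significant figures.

Δv ≈ 2340 m/s

r₁ = 6765 km = 6.765×10⁶ m.
r₂ = 38990 km = 3.899×10⁷ m.
Transfer ellipse a_t = (r₁ + r₂)/2 = 2.288×10⁷ m.
At r₁: circular v_c1 = √(μ/r₁) = 7676 m/s; transfer-perigee v_p = √[μ(2/r₁ − 1/a_t)] = 10020 m/s.
Δv₁ = v_p − v_c1 = 2345 m/s.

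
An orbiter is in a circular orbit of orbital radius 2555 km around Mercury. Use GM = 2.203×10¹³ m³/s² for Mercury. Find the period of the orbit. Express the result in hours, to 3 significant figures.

r = 2555 km = 2.555×10⁶ m.
Kepler's third law: T = 2π√(r³/μ) = 2π√((2.555×10⁶)³ / 2.203×10¹³).
r³/μ = 7.571×10⁵ s², so T = 2π × 8.701×10² = 5.467×10³ s.
Converting: 5.467×10³ s ÷ 3600 = 1.519 hours.

T ≈ 1.52 hours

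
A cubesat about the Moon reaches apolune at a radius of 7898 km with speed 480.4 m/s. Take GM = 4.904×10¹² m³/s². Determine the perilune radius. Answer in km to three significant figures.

r_a = 7.898×10⁶ m.
Specific energy ε = v²/2 − μ/r = -5.055×10⁵ J/kg, so a = −μ/(2ε) = 4.850×10⁶ m.
The apsides satisfy r_p + r_a = 2a, so the perilune radius is 2a − r_a = 1.803×10⁶ m = 1802.8 km.

perilune radius ≈ 1800 km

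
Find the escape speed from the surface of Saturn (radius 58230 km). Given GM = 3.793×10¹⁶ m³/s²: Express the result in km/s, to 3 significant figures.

v_esc ≈ 36.1 km/s

r = R = 5.823×10⁷ m.
Escape speed v_esc = √(2μ/r) = √(2 × 3.793×10¹⁶ / 5.823×10⁷) = √(1.303×10⁹) = 36090 m/s.
= 36.09 km/s.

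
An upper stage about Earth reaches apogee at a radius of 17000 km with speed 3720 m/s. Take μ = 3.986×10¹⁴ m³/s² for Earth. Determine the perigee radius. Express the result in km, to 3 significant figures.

r_a = 1.700×10⁷ m.
Specific energy ε = v²/2 − μ/r = -1.653×10⁷ J/kg, so a = −μ/(2ε) = 1.206×10⁷ m.
The apsides satisfy r_p + r_a = 2a, so the perigee radius is 2a − r_a = 7.117×10⁶ m = 7116.9 km.

perigee radius ≈ 7120 km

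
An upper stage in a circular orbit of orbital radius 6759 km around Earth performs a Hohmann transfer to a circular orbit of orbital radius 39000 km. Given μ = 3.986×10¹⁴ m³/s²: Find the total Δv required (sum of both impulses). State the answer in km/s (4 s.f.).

r₁ = 6759 km = 6.759×10⁶ m.
r₂ = 39000 km = 3.900×10⁷ m.
Transfer ellipse a_t = (r₁ + r₂)/2 = 2.288×10⁷ m.
At r₁: circular v_c1 = √(μ/r₁) = 7679 m/s; transfer-perigee v_p = √[μ(2/r₁ − 1/a_t)] = 10030 m/s.
Δv₁ = v_p − v_c1 = 2347 m/s.
At r₂: circular v_c2 = √(μ/r₂) = 3197 m/s; transfer-apogee v_a = √[μ(2/r₂ − 1/a_t)] = 1738 m/s.
Δv₂ = v_c2 − v_a = 1459 m/s.
Total Δv = Δv₁ + Δv₂ = 3806 m/s = 3.806 km/s.

Δv_total ≈ 3.806 km/s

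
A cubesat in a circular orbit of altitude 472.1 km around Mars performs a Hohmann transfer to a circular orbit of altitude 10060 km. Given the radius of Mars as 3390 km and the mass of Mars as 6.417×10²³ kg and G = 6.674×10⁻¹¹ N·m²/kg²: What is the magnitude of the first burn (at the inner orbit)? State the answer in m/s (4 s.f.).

μ = GM = 6.674×10⁻¹¹ × 6.417×10²³ = 4.283×10¹³ m³/s².
r₁ = 3390 + 472.1 = 3862.1 km = 3.8621×10⁶ m.
r₂ = 3390 + 10060 = 13450 km = 1.3450×10⁷ m.
Transfer ellipse a_t = (r₁ + r₂)/2 = 8.656×10⁶ m.
At r₁: circular v_c1 = √(μ/r₁) = 3330 m/s; transfer-periapsis v_p = √[μ(2/r₁ − 1/a_t)] = 4151 m/s.
Δv₁ = v_p − v_c1 = 820.9 m/s.

Δv ≈ 820.9 m/s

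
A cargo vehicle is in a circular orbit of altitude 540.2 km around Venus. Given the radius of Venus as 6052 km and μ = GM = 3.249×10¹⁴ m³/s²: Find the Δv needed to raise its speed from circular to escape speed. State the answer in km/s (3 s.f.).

Δv ≈ 2.91 km/s

r = 6052 + 540.2 = 6592.2 km = 6.5922×10⁶ m.
Circular speed v_c = √(μ/r) = 7020 m/s.
Escape speed v_esc = √(2μ/r) = √2 × v_c = 9928 m/s.
Δv = v_esc − v_c = 2908 m/s = 2.908 km/s.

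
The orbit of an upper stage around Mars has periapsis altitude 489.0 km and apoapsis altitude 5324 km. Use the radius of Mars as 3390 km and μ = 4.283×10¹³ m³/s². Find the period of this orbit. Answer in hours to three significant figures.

T ≈ 4.21 hours

r_p = 3390 + 489.0 = 3879.0 km = 3.8790×10⁶ m.
r_a = 3390 + 5324 = 8714.0 km = 8.7140×10⁶ m.
Semi-major axis a = (r_p + r_a)/2 = (3879.0 + 8714.0)/2 = 6296.5 km = 6.296×10⁶ m.
By Kepler's third law T = 2π√(a³/μ) = 2π × 2.414×10³ = 1.517×10⁴ s.
= 4.214 hours.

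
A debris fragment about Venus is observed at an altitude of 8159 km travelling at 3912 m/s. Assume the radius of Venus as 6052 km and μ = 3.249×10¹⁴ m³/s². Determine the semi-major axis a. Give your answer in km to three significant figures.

a ≈ 10700 km

r = 6052 + 8159 = 14211 km = 1.421×10⁷ m.
Specific orbital energy ε = v²/2 − μ/r = (3912)²/2 − 3.249×10¹⁴/1.421×10⁷ = -1.521×10⁷ J/kg.
Since ε = −μ/(2a), a = −μ/(2ε) = 1.068×10⁷ m = 10680 km.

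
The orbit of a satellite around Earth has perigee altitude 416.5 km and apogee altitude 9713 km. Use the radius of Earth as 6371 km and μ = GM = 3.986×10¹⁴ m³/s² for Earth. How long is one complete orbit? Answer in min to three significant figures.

T ≈ 203 min

r_p = 6371 + 416.5 = 6787.5 km = 6.7875×10⁶ m.
r_a = 6371 + 9713 = 16084 km = 1.6084×10⁷ m.
Semi-major axis a = (r_p + r_a)/2 = (6787.5 + 16084)/2 = 11436 km = 1.144×10⁷ m.
By Kepler's third law T = 2π√(a³/μ) = 2π × 1.937×10³ = 1.217×10⁴ s.
= 202.8 min.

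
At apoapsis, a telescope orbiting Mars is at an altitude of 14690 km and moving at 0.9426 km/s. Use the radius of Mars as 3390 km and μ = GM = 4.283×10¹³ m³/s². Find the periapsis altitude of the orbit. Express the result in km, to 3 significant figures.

r_a = 3390 + 14690 = 18080 km = 1.808×10⁷ m.
Specific energy ε = v²/2 − μ/r = -1.925×10⁶ J/kg, so a = −μ/(2ε) = 1.113×10⁷ m.
The apsides satisfy r_p + r_a = 2a, so the periapsis radius is 2a − r_a = 4.173×10⁶ m = 4173.2 km.
Periapsis altitude = 4173.2 − 3390 = 783.18 km.

periapsis altitude ≈ 783 km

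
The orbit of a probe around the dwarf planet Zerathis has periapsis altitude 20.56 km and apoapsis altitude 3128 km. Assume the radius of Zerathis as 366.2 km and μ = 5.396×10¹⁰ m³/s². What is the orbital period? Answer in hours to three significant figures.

r_p = 366.2 + 20.56 = 386.76 km = 3.8676×10⁵ m.
r_a = 366.2 + 3128 = 3494.2 km = 3.4942×10⁶ m.
Semi-major axis a = (r_p + r_a)/2 = (386.76 + 3494.2)/2 = 1940.5 km = 1.940×10⁶ m.
By Kepler's third law T = 2π√(a³/μ) = 2π × 1.164×10⁴ = 7.312×10⁴ s.
= 20.31 hours.

T ≈ 20.3 hours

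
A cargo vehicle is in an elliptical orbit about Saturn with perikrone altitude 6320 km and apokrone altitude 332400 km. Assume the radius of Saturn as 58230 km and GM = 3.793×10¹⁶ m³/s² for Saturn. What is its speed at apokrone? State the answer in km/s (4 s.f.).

v ≈ 5.248 km/s

r_p = 58230 + 6320 = 64550 km = 6.4550×10⁷ m.
r_a = 58230 + 332400 = 390630 km = 3.9063×10⁸ m.
Semi-major axis a = (r_p + r_a)/2 = 2.2759×10⁵ km = 2.276×10⁸ m.
Vis-viva: v² = μ(2/r − 1/a) = 3.793×10¹⁶ × (5.120×10⁻⁹ − 4.394×10⁻⁹) = 2.754×10⁷ m²/s².
v = 5248 m/s = 5.248 km/s.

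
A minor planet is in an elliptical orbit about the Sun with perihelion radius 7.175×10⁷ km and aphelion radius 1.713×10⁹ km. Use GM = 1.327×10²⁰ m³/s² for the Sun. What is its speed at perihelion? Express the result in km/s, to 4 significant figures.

Semi-major axis a = (r_p + r_a)/2 = 8.9238×10⁸ km = 8.924×10¹¹ m.
Vis-viva: v² = μ(2/r − 1/a) = 1.327×10²⁰ × (2.787×10⁻¹¹ − 1.121×10⁻¹²) = 3.550×10⁹ m²/s².
v = 59580 m/s = 59.58 km/s.

v ≈ 59.58 km/s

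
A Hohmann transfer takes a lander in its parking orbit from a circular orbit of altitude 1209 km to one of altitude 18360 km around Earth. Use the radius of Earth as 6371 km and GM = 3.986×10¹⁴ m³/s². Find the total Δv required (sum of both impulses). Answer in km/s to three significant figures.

r₁ = 6371 + 1209 = 7580.0 km = 7.5800×10⁶ m.
r₂ = 6371 + 18360 = 24731 km = 2.4731×10⁷ m.
Transfer ellipse a_t = (r₁ + r₂)/2 = 1.616×10⁷ m.
At r₁: circular v_c1 = √(μ/r₁) = 7252 m/s; transfer-perigee v_p = √[μ(2/r₁ − 1/a_t)] = 8972 m/s.
Δv₁ = v_p − v_c1 = 1721 m/s.
At r₂: circular v_c2 = √(μ/r₂) = 4015 m/s; transfer-apogee v_a = √[μ(2/r₂ − 1/a_t)] = 2750 m/s.
Δv₂ = v_c2 − v_a = 1265 m/s.
Total Δv = Δv₁ + Δv₂ = 2985 m/s = 2.985 km/s.

Δv_total ≈ 2.99 km/s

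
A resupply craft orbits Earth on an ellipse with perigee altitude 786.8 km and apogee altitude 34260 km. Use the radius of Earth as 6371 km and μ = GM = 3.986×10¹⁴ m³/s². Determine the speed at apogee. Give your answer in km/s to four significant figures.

v ≈ 1.714 km/s

r_p = 6371 + 786.8 = 7157.8 km = 7.1578×10⁶ m.
r_a = 6371 + 34260 = 40631 km = 4.0631×10⁷ m.
Semi-major axis a = (r_p + r_a)/2 = 23894 km = 2.389×10⁷ m.
Vis-viva: v² = μ(2/r − 1/a) = 3.986×10¹⁴ × (4.922×10⁻⁸ − 4.185×10⁻⁸) = 2.939×10⁶ m²/s².
v = 1714 m/s = 1.714 km/s.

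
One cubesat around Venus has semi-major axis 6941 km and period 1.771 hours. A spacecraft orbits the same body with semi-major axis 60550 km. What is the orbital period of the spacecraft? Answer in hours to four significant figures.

Kepler's third law: T² ∝ a³, so T₂ = T₁ (a₂/a₁)^(3/2).
a₂/a₁ = 8.724, (a₂/a₁)^(3/2) = 25.77.
T₂ = 1.771 × 25.77 = 45.63 hours.

T₂ ≈ 45.63 hours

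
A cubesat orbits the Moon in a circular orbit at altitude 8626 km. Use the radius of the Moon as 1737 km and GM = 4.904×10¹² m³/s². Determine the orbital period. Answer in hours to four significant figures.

T ≈ 26.29 hours

r = 1737 + 8626 = 10363 km = 1.0363×10⁷ m.
Kepler's third law: T = 2π√(r³/μ) = 2π√((1.036×10⁷)³ / 4.904×10¹²).
r³/μ = 2.269×10⁸ s², so T = 2π × 1.506×10⁴ = 9.465×10⁴ s.
Converting: 9.465×10⁴ s ÷ 3600 = 26.29 hours.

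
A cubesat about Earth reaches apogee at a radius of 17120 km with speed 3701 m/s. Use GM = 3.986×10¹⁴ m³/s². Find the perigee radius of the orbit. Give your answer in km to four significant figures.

perigee radius ≈ 7135 km

r_a = 1.712×10⁷ m.
Specific energy ε = v²/2 − μ/r = -1.643×10⁷ J/kg, so a = −μ/(2ε) = 1.213×10⁷ m.
The apsides satisfy r_p + r_a = 2a, so the perigee radius is 2a − r_a = 7.135×10⁶ m = 7134.6 km.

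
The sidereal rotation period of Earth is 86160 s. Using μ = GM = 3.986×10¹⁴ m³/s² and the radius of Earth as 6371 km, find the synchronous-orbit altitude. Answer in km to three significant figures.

A synchronous orbit has period T, so by Kepler's third law a = (μT²/4π²)^(1/3).
μT²/4π² = 3.986×10¹⁴ × (8.616×10⁴)² / 39.48 = 7.495×10²² m³.
a = 4.216×10⁷ m = 42163 km.
Altitude h = a − R = 42163 − 6371 = 35792 km.

h_sync ≈ 35800 km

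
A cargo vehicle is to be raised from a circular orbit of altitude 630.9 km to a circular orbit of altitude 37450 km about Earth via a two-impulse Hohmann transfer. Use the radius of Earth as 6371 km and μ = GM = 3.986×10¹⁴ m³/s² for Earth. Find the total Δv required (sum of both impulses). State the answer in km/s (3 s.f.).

Δv_total ≈ 3.80 km/s

r₁ = 6371 + 630.9 = 7001.9 km = 7.0019×10⁶ m.
r₂ = 6371 + 37450 = 43821 km = 4.3821×10⁷ m.
Transfer ellipse a_t = (r₁ + r₂)/2 = 2.541×10⁷ m.
At r₁: circular v_c1 = √(μ/r₁) = 7545 m/s; transfer-perigee v_p = √[μ(2/r₁ − 1/a_t)] = 9908 m/s.
Δv₁ = v_p − v_c1 = 2363 m/s.
At r₂: circular v_c2 = √(μ/r₂) = 3016 m/s; transfer-apogee v_a = √[μ(2/r₂ − 1/a_t)] = 1583 m/s.
Δv₂ = v_c2 − v_a = 1433 m/s.
Total Δv = Δv₁ + Δv₂ = 3796 m/s = 3.796 km/s.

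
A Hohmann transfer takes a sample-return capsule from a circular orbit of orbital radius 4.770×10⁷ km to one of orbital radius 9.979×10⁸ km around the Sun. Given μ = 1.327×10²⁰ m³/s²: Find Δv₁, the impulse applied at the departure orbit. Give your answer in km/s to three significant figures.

r₁ = 4.770×10⁷ km = 4.770×10¹⁰ m.
r₂ = 9.979×10⁸ km = 9.979×10¹¹ m.
Transfer ellipse a_t = (r₁ + r₂)/2 = 5.228×10¹¹ m.
At r₁: circular v_c1 = √(μ/r₁) = 52740 m/s; transfer-perihelion v_p = √[μ(2/r₁ − 1/a_t)] = 72870 m/s.
Δv₁ = v_p − v_c1 = 20130 m/s.
= 20.13 km/s.

Δv ≈ 20.1 km/s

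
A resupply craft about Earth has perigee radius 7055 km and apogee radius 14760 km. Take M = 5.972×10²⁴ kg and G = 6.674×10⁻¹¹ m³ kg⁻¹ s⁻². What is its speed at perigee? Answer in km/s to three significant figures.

v ≈ 8.74 km/s

μ = GM = 6.674×10⁻¹¹ × 5.972×10²⁴ = 3.986×10¹⁴ m³/s².
Semi-major axis a = (r_p + r_a)/2 = 10908 km = 1.091×10⁷ m.
Vis-viva: v² = μ(2/r − 1/a) = 3.986×10¹⁴ × (2.835×10⁻⁷ − 9.168×10⁻⁸) = 7.645×10⁷ m²/s².
v = 8743 m/s = 8.743 km/s.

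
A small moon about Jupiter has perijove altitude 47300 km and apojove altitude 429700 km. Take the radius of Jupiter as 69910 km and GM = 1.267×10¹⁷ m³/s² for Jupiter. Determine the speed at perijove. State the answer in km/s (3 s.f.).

r_p = 69910 + 47300 = 117210 km = 1.1721×10⁸ m.
r_a = 69910 + 429700 = 499610 km = 4.9961×10⁸ m.
Semi-major axis a = (r_p + r_a)/2 = 3.0841×10⁵ km = 3.084×10⁸ m.
Vis-viva: v² = μ(2/r − 1/a) = 1.267×10¹⁷ × (1.706×10⁻⁸ − 3.242×10⁻⁹) = 1.751×10⁹ m²/s².
v = 41850 m/s = 41.85 km/s.

v ≈ 41.8 km/s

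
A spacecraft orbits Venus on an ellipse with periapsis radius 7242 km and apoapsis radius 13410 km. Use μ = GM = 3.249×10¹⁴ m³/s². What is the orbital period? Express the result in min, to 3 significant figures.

T ≈ 193 min

Semi-major axis a = (r_p + r_a)/2 = (7242.0 + 13410)/2 = 10326 km = 1.033×10⁷ m.
By Kepler's third law T = 2π√(a³/μ) = 2π × 1.841×10³ = 1.157×10⁴ s.
= 192.8 min.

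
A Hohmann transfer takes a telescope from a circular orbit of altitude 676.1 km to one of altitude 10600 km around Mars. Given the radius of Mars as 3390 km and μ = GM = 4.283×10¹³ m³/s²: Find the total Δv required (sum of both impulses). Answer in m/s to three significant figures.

r₁ = 3390 + 676.1 = 4066.1 km = 4.0661×10⁶ m.
r₂ = 3390 + 10600 = 13990 km = 1.3990×10⁷ m.
Transfer ellipse a_t = (r₁ + r₂)/2 = 9.028×10⁶ m.
At r₁: circular v_c1 = √(μ/r₁) = 3246 m/s; transfer-periapsis v_p = √[μ(2/r₁ − 1/a_t)] = 4040 m/s.
Δv₁ = v_p − v_c1 = 794.6 m/s.
At r₂: circular v_c2 = √(μ/r₂) = 1750 m/s; transfer-apoapsis v_a = √[μ(2/r₂ − 1/a_t)] = 1174 m/s.
Δv₂ = v_c2 − v_a = 575.5 m/s.
Total Δv = Δv₁ + Δv₂ = 1370 m/s.

Δv_total ≈ 1370 m/s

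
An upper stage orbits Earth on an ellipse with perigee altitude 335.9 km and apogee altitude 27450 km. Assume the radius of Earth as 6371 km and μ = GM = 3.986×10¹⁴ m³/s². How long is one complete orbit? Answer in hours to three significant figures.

T ≈ 7.97 hours

r_p = 6371 + 335.9 = 6706.9 km = 6.7069×10⁶ m.
r_a = 6371 + 27450 = 33821 km = 3.3821×10⁷ m.
Semi-major axis a = (r_p + r_a)/2 = (6706.9 + 33821)/2 = 20264 km = 2.026×10⁷ m.
By Kepler's third law T = 2π√(a³/μ) = 2π × 4.569×10³ = 2.871×10⁴ s.
= 7.974 hours.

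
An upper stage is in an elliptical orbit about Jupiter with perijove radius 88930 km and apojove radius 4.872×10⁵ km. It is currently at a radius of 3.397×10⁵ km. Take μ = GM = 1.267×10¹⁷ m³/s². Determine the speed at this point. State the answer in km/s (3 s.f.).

Semi-major axis a = (r_p + r_a)/2 = 2.8806×10⁵ km = 2.881×10⁸ m.
Vis-viva: v² = μ(2/r − 1/a) = 1.267×10¹⁷ × (5.888×10⁻⁹ − 3.471×10⁻⁹) = 3.061×10⁸ m²/s².
v = 17500 m/s = 17.50 km/s.

v ≈ 17.5 km/s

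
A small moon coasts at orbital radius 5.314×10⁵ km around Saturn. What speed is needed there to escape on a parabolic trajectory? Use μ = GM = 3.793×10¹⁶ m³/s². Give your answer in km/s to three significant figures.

r = 5.314×10⁵ km = 5.314×10⁸ m.
Escape speed v_esc = √(2μ/r) = √(2 × 3.793×10¹⁶ / 5.314×10⁸) = √(1.428×10⁸) = 11950 m/s.
= 11.95 km/s.

v_esc ≈ 11.9 km/s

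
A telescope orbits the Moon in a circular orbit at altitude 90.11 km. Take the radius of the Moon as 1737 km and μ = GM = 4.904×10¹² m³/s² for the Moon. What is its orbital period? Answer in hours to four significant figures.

T ≈ 1.946 hours

r = 1737 + 90.11 = 1827.1 km = 1.8271×10⁶ m.
Kepler's third law: T = 2π√(r³/μ) = 2π√((1.827×10⁶)³ / 4.904×10¹²).
r³/μ = 1.244×10⁶ s², so T = 2π × 1.115×10³ = 7.007×10³ s.
Converting: 7.007×10³ s ÷ 3600 = 1.946 hours.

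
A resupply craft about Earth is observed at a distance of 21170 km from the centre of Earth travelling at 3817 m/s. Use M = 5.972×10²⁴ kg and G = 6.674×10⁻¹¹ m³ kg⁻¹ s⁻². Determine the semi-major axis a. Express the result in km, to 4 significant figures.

μ = GM = 6.674×10⁻¹¹ × 5.972×10²⁴ = 3.986×10¹⁴ m³/s².
r = 2.117×10⁷ m.
Vis-viva rearranged: 1/a = 2/r − v²/μ = 9.447×10⁻⁸ − 3.655×10⁻⁸ = 5.792×10⁻⁸ m⁻¹.
a = 1.727×10⁷ m = 17265 km.

a ≈ 17270 km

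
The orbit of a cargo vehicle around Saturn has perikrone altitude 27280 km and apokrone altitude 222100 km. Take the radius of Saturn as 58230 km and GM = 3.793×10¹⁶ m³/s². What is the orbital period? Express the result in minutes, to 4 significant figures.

r_p = 58230 + 27280 = 85510 km = 8.5510×10⁷ m.
r_a = 58230 + 222100 = 280330 km = 2.8033×10⁸ m.
Semi-major axis a = (r_p + r_a)/2 = (85510 + 2.8033×10⁵)/2 = 1.8292×10⁵ km = 1.829×10⁸ m.
By Kepler's third law T = 2π√(a³/μ) = 2π × 1.270×10⁴ = 7.981×10⁴ s.
= 1330 minutes.

T ≈ 1330 minutes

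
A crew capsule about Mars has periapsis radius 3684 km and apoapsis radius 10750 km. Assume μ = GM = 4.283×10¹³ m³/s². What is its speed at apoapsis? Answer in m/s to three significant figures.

v ≈ 1430 m/s

Semi-major axis a = (r_p + r_a)/2 = 7217.0 km = 7.217×10⁶ m.
Vis-viva: v² = μ(2/r − 1/a) = 4.283×10¹³ × (1.860×10⁻⁷ − 1.386×10⁻⁷) = 2.034×10⁶ m²/s².
v = 1426 m/s.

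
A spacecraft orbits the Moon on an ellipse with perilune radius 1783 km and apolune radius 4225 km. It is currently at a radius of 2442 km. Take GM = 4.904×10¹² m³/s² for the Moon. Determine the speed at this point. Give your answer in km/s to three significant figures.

v ≈ 1.54 km/s

Semi-major axis a = (r_p + r_a)/2 = 3004.0 km = 3.004×10⁶ m.
Vis-viva: v² = μ(2/r − 1/a) = 4.904×10¹² × (8.190×10⁻⁷ − 3.329×10⁻⁷) = 2.384×10⁶ m²/s².
v = 1544 m/s = 1.544 km/s.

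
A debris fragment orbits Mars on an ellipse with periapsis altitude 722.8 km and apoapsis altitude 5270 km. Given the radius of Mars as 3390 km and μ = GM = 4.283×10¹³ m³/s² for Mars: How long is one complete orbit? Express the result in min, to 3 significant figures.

r_p = 3390 + 722.8 = 4112.8 km = 4.1128×10⁶ m.
r_a = 3390 + 5270 = 8660.0 km = 8.6600×10⁶ m.
Semi-major axis a = (r_p + r_a)/2 = (4112.8 + 8660.0)/2 = 6386.4 km = 6.386×10⁶ m.
By Kepler's third law T = 2π√(a³/μ) = 2π × 2.466×10³ = 1.549×10⁴ s.
= 258.2 min.

T ≈ 258 min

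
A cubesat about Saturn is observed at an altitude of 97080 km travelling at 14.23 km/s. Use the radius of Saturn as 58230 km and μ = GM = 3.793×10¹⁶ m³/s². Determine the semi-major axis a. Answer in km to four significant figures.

a ≈ 1.326×10⁵ km

r = 58230 + 97080 = 1.5531×10⁵ km = 1.553×10⁸ m.
Vis-viva rearranged: 1/a = 2/r − v²/μ = 1.288×10⁻⁸ − 5.339×10⁻⁹ = 7.539×10⁻⁹ m⁻¹.
a = 1.326×10⁸ m = 1.3265×10⁵ km.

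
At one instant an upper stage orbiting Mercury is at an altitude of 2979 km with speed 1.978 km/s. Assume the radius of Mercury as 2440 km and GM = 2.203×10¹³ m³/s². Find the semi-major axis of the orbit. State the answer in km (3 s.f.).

r = 2440 + 2979 = 5419.0 km = 5.419×10⁶ m.
Vis-viva rearranged: 1/a = 2/r − v²/μ = 3.691×10⁻⁷ − 1.776×10⁻⁷ = 1.915×10⁻⁷ m⁻¹.
a = 5.223×10⁶ m = 5222.6 km.

a ≈ 5220 km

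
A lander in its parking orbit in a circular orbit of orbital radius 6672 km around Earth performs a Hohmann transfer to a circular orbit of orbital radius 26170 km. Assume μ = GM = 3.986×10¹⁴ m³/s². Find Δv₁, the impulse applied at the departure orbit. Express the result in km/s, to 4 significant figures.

Δv ≈ 2.028 km/s

r₁ = 6672 km = 6.672×10⁶ m.
r₂ = 26170 km = 2.617×10⁷ m.
Transfer ellipse a_t = (r₁ + r₂)/2 = 1.642×10⁷ m.
At r₁: circular v_c1 = √(μ/r₁) = 7729 m/s; transfer-perigee v_p = √[μ(2/r₁ − 1/a_t)] = 9758 m/s.
Δv₁ = v_p − v_c1 = 2028 m/s.
= 2.028 km/s.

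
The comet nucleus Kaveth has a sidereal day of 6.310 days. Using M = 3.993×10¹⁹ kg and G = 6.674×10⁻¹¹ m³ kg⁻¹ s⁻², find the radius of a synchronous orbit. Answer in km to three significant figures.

r_sync ≈ 2720 km

μ = GM = 6.674×10⁻¹¹ × 3.993×10¹⁹ = 2.665×10⁹ m³/s².
T = 6.310 days = 5.452×10⁵ s.
A synchronous orbit has period T, so by Kepler's third law a = (μT²/4π²)^(1/3).
μT²/4π² = 2.665×10⁹ × (5.452×10⁵)² / 39.48 = 2.006×10¹⁹ m³.
a = 2.717×10⁶ m = 2717.3 km.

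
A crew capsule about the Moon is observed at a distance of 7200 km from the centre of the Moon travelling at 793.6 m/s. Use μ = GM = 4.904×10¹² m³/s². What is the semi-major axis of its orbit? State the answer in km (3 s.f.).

a ≈ 6700 km

r = 7.200×10⁶ m.
Vis-viva rearranged: 1/a = 2/r − v²/μ = 2.778×10⁻⁷ − 1.284×10⁻⁷ = 1.494×10⁻⁷ m⁻¹.
a = 6.696×10⁶ m = 6695.6 km.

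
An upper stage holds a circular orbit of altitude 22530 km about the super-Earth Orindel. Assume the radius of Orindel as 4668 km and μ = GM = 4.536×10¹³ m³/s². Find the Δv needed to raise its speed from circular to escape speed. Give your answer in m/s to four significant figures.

Δv ≈ 534.9 m/s

r = 4668 + 22530 = 27198 km = 2.7198×10⁷ m.
Circular speed v_c = √(μ/r) = 1291 m/s.
Escape speed v_esc = √(2μ/r) = √2 × v_c = 1826 m/s.
Δv = v_esc − v_c = 534.9 m/s.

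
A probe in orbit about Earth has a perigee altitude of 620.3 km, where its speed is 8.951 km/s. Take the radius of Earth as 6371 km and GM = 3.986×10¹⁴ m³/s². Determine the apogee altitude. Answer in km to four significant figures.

r_p = 6371 + 620.3 = 6991.3 km = 6.991×10⁶ m.
Specific energy ε = v²/2 − μ/r = -1.695×10⁷ J/kg, so a = −μ/(2ε) = 1.176×10⁷ m.
The apsides satisfy r_p + r_a = 2a, so the apogee radius is 2a − r_p = 1.652×10⁷ m = 16520 km.
Apogee altitude = 16520 − 6371 = 10149 km.

apogee altitude ≈ 10150 km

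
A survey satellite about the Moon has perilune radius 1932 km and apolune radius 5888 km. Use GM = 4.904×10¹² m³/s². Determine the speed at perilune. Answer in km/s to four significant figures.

v ≈ 1.955 km/s

Semi-major axis a = (r_p + r_a)/2 = 3910.0 km = 3.910×10⁶ m.
Vis-viva: v² = μ(2/r − 1/a) = 4.904×10¹² × (1.035×10⁻⁶ − 2.558×10⁻⁷) = 3.822×10⁶ m²/s².
v = 1955 m/s = 1.955 km/s.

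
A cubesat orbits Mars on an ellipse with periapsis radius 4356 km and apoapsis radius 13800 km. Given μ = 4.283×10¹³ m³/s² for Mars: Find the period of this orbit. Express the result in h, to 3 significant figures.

Semi-major axis a = (r_p + r_a)/2 = (4356.0 + 13800)/2 = 9078.0 km = 9.078×10⁶ m.
By Kepler's third law T = 2π√(a³/μ) = 2π × 4.179×10³ = 2.626×10⁴ s.
= 7.294 h.

T ≈ 7.29 h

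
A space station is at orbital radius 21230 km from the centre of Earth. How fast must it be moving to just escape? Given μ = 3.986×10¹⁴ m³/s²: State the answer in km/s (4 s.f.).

v_esc ≈ 6.128 km/s

r = 21230 km = 2.123×10⁷ m.
Escape speed v_esc = √(2μ/r) = √(2 × 3.986×10¹⁴ / 2.123×10⁷) = √(3.755×10⁷) = 6128 m/s.
= 6.128 km/s.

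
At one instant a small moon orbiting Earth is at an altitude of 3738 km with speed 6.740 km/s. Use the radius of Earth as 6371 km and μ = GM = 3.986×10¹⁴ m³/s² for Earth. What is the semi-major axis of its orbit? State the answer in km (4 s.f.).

a ≈ 11920 km

r = 6371 + 3738 = 10109 km = 1.011×10⁷ m.
Specific orbital energy ε = v²/2 − μ/r = (6740)²/2 − 3.986×10¹⁴/1.011×10⁷ = -1.672×10⁷ J/kg.
Since ε = −μ/(2a), a = −μ/(2ε) = 1.192×10⁷ m = 11922 km.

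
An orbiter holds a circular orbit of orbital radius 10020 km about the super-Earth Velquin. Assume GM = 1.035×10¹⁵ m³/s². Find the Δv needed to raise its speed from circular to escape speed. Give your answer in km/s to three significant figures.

r = 10020 km = 1.002×10⁷ m.
Circular speed v_c = √(μ/r) = 10160 m/s.
Escape speed v_esc = √(2μ/r) = √2 × v_c = 14370 m/s.
Δv = v_esc − v_c = 4210 m/s = 4.210 km/s.

Δv ≈ 4.21 km/s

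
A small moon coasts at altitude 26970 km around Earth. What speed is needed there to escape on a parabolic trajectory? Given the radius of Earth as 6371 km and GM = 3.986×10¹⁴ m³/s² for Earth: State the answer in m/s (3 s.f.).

v_esc ≈ 4890 m/s

r = 6371 + 26970 = 33341 km = 3.3341×10⁷ m.
Escape speed v_esc = √(2μ/r) = √(2 × 3.986×10¹⁴ / 3.334×10⁷) = √(2.391×10⁷) = 4890 m/s.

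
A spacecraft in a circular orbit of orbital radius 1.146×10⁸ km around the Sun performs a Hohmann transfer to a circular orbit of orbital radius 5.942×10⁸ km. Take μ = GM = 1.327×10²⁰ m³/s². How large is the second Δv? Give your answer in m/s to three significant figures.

Δv ≈ 6450 m/s

r₁ = 1.146×10⁸ km = 1.146×10¹¹ m.
r₂ = 5.942×10⁸ km = 5.942×10¹¹ m.
Transfer ellipse a_t = (r₁ + r₂)/2 = 3.544×10¹¹ m.
At r₁: circular v_c1 = √(μ/r₁) = 34030 m/s; transfer-perihelion v_p = √[μ(2/r₁ − 1/a_t)] = 44060 m/s.
At r₂: circular v_c2 = √(μ/r₂) = 14940 m/s; transfer-aphelion v_a = √[μ(2/r₂ − 1/a_t)] = 8498 m/s.
Δv₂ = v_c2 − v_a = 6446 m/s.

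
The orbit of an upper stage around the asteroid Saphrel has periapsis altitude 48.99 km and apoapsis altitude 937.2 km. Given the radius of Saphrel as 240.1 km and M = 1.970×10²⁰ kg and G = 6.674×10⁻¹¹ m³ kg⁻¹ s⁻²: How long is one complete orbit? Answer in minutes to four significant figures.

μ = GM = 6.674×10⁻¹¹ × 1.970×10²⁰ = 1.315×10¹⁰ m³/s².
r_p = 240.1 + 48.99 = 289.09 km = 2.8909×10⁵ m.
r_a = 240.1 + 937.2 = 1177.3 km = 1.1773×10⁶ m.
Semi-major axis a = (r_p + r_a)/2 = (289.09 + 1177.3)/2 = 733.19 km = 7.332×10⁵ m.
By Kepler's third law T = 2π√(a³/μ) = 2π × 5.475×10³ = 3.440×10⁴ s.
= 573.4 minutes.

T ≈ 573.4 minutes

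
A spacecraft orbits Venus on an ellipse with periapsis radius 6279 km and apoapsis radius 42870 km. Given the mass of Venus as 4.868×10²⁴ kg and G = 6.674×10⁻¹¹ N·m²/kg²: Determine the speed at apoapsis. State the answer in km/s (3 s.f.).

μ = GM = 6.674×10⁻¹¹ × 4.868×10²⁴ = 3.249×10¹⁴ m³/s².
Semi-major axis a = (r_p + r_a)/2 = 24574 km = 2.457×10⁷ m.
Vis-viva: v² = μ(2/r − 1/a) = 3.249×10¹⁴ × (4.665×10⁻⁸ − 4.069×10⁻⁸) = 1.936×10⁶ m²/s².
v = 1392 m/s = 1.392 km/s.

v ≈ 1.39 km/s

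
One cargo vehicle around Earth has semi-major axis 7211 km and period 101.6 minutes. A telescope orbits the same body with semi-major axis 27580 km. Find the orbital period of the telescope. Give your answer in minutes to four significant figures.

T₂ ≈ 760.0 minutes

Kepler's third law: T² ∝ a³, so T₂ = T₁ (a₂/a₁)^(3/2).
a₂/a₁ = 3.825, (a₂/a₁)^(3/2) = 7.480.
T₂ = 101.6 × 7.480 = 760.0 minutes.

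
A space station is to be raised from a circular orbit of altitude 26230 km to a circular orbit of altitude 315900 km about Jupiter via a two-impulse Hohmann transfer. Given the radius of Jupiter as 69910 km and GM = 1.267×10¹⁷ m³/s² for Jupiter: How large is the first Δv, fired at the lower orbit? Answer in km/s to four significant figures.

Δv ≈ 9.632 km/s

r₁ = 69910 + 26230 = 96140 km = 9.6140×10⁷ m.
r₂ = 69910 + 315900 = 385810 km = 3.8581×10⁸ m.
Transfer ellipse a_t = (r₁ + r₂)/2 = 2.410×10⁸ m.
At r₁: circular v_c1 = √(μ/r₁) = 36300 m/s; transfer-perijove v_p = √[μ(2/r₁ − 1/a_t)] = 45930 m/s.
Δv₁ = v_p − v_c1 = 9632 m/s.
= 9.632 km/s.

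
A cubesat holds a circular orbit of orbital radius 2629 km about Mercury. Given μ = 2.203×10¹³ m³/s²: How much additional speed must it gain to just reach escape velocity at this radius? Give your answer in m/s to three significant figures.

Δv ≈ 1200 m/s

r = 2629 km = 2.629×10⁶ m.
Circular speed v_c = √(μ/r) = 2895 m/s.
Escape speed v_esc = √(2μ/r) = √2 × v_c = 4094 m/s.
Δv = v_esc − v_c = 1199 m/s.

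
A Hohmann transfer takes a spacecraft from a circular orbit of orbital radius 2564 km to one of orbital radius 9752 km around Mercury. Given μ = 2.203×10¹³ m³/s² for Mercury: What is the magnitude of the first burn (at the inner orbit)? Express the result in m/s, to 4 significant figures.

r₁ = 2564 km = 2.564×10⁶ m.
r₂ = 9752 km = 9.752×10⁶ m.
Transfer ellipse a_t = (r₁ + r₂)/2 = 6.158×10⁶ m.
At r₁: circular v_c1 = √(μ/r₁) = 2931 m/s; transfer-periherm v_p = √[μ(2/r₁ − 1/a_t)] = 3689 m/s.
Δv₁ = v_p − v_c1 = 757.5 m/s.

Δv ≈ 757.5 m/s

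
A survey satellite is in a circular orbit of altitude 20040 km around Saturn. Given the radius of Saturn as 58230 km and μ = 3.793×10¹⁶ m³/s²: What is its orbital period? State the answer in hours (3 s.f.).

r = 58230 + 20040 = 78270 km = 7.8270×10⁷ m.
Kepler's third law: T = 2π√(r³/μ) = 2π√((7.827×10⁷)³ / 3.793×10¹⁶).
r³/μ = 1.264×10⁷ s², so T = 2π × 3.556×10³ = 2.234×10⁴ s.
Converting: 2.234×10⁴ s ÷ 3600 = 6.206 hours.

T ≈ 6.21 hours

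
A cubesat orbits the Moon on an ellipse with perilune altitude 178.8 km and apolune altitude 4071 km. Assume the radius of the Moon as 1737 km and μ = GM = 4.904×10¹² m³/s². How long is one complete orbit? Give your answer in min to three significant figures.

T ≈ 359 min

r_p = 1737 + 178.8 = 1915.8 km = 1.9158×10⁶ m.
r_a = 1737 + 4071 = 5808.0 km = 5.8080×10⁶ m.
Semi-major axis a = (r_p + r_a)/2 = (1915.8 + 5808.0)/2 = 3861.9 km = 3.862×10⁶ m.
By Kepler's third law T = 2π√(a³/μ) = 2π × 3.427×10³ = 2.153×10⁴ s.
= 358.9 min.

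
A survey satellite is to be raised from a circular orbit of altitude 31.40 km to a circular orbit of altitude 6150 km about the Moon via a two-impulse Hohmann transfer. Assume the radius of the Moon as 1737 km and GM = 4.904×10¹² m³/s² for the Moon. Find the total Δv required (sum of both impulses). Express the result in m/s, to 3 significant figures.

r₁ = 1737 + 31.40 = 1768.4 km = 1.7684×10⁶ m.
r₂ = 1737 + 6150 = 7887.0 km = 7.8870×10⁶ m.
Transfer ellipse a_t = (r₁ + r₂)/2 = 4.828×10⁶ m.
At r₁: circular v_c1 = √(μ/r₁) = 1665 m/s; transfer-perilune v_p = √[μ(2/r₁ − 1/a_t)] = 2128 m/s.
Δv₁ = v_p − v_c1 = 463.2 m/s.
At r₂: circular v_c2 = √(μ/r₂) = 788.5 m/s; transfer-apolune v_a = √[μ(2/r₂ − 1/a_t)] = 477.2 m/s.
Δv₂ = v_c2 − v_a = 311.3 m/s.
Total Δv = Δv₁ + Δv₂ = 774.5 m/s.

Δv_total ≈ 775 m/s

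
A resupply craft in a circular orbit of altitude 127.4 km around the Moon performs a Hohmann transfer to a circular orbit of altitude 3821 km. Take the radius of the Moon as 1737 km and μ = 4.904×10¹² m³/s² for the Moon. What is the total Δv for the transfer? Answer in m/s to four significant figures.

Δv_total ≈ 636.5 m/s

r₁ = 1737 + 127.4 = 1864.4 km = 1.8644×10⁶ m.
r₂ = 1737 + 3821 = 5558.0 km = 5.5580×10⁶ m.
Transfer ellipse a_t = (r₁ + r₂)/2 = 3.711×10⁶ m.
At r₁: circular v_c1 = √(μ/r₁) = 1622 m/s; transfer-perilune v_p = √[μ(2/r₁ − 1/a_t)] = 1985 m/s.
Δv₁ = v_p − v_c1 = 362.9 m/s.
At r₂: circular v_c2 = √(μ/r₂) = 939.3 m/s; transfer-apolune v_a = √[μ(2/r₂ − 1/a_t)] = 665.8 m/s.
Δv₂ = v_c2 − v_a = 273.5 m/s.
Total Δv = Δv₁ + Δv₂ = 636.5 m/s.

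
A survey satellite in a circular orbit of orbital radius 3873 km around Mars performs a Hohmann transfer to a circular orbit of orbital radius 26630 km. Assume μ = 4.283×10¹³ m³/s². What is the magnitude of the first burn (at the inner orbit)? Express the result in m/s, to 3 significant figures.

Δv ≈ 1070 m/s

r₁ = 3873 km = 3.873×10⁶ m.
r₂ = 26630 km = 2.663×10⁷ m.
Transfer ellipse a_t = (r₁ + r₂)/2 = 1.525×10⁷ m.
At r₁: circular v_c1 = √(μ/r₁) = 3325 m/s; transfer-periapsis v_p = √[μ(2/r₁ − 1/a_t)] = 4394 m/s.
Δv₁ = v_p − v_c1 = 1069 m/s.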